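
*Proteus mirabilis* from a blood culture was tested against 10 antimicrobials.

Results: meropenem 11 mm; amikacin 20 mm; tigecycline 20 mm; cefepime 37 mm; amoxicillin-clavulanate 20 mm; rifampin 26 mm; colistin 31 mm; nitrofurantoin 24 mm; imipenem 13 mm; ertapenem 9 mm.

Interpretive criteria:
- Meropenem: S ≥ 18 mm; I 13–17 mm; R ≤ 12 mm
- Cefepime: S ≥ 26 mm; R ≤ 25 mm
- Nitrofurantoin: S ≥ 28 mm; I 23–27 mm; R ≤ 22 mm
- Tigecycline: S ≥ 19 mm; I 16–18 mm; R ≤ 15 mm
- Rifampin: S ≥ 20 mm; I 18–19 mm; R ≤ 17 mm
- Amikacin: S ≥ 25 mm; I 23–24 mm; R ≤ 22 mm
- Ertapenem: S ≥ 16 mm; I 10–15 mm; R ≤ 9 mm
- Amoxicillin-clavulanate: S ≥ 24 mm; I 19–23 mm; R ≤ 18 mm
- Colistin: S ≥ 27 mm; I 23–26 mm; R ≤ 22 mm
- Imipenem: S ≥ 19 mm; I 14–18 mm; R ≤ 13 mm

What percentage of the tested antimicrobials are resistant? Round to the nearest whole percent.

Meropenem 11 mm: ≤ 12 mm — resistant
Amikacin 20 mm: ≤ 22 mm ⇒ Resistant
Tigecycline: 20 mm is ≥ 19 mm → S
Cefepime: 37 mm is ≥ 26 mm — S
Amoxicillin-clavulanate (20 mm) in 19–23 mm ⇒ I
Rifampin (26 mm) ≥ 20 mm → Susceptible
Colistin: 31 mm is ≥ 27 mm → susceptible
Nitrofurantoin: 24 mm is in 23–27 mm — intermediate
Imipenem (13 mm) ≤ 13 mm ⇒ resistant
Ertapenem (9 mm) ≤ 9 mm ⇒ R
Resistant: 4/10

40%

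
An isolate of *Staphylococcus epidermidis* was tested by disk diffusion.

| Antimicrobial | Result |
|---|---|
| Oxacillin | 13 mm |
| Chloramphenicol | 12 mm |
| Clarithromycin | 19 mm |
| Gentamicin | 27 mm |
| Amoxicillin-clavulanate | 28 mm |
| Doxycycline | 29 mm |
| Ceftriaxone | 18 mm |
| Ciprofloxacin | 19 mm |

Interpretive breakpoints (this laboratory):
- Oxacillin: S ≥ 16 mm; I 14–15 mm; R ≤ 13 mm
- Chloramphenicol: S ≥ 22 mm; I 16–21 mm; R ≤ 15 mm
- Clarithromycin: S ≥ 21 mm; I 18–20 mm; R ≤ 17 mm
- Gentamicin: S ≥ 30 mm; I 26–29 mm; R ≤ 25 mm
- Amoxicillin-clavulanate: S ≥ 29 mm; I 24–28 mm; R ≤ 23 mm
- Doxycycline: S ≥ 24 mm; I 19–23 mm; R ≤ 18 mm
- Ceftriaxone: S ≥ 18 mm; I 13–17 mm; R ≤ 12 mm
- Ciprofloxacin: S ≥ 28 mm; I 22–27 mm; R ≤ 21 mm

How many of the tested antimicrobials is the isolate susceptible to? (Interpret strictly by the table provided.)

Oxacillin: 13 mm is ≤ 13 mm — R
Chloramphenicol (12 mm) ≤ 15 mm → resistant
Clarithromycin 19 mm: in 18–20 mm → intermediate
Gentamicin 27 mm: in 26–29 mm → I
Amoxicillin-clavulanate: 28 mm is in 24–28 mm ⇒ intermediate
Doxycycline (29 mm) ≥ 24 mm — Susceptible
Ceftriaxone: 18 mm is ≥ 18 mm — susceptible
Ciprofloxacin: 19 mm is ≤ 21 mm ⇒ resistant
Susceptible: 2

2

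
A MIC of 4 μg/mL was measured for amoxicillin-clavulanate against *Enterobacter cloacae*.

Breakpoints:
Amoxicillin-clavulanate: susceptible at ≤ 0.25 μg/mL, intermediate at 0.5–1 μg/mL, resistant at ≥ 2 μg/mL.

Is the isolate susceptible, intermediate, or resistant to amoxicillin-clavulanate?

Amoxicillin-clavulanate 4 μg/mL: ≥ 2 μg/mL → Resistant

R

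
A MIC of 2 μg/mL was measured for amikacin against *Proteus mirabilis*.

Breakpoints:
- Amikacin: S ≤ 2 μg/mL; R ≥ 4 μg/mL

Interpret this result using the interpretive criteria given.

Amikacin: 2 μg/mL is ≤ 2 μg/mL — S

Susceptible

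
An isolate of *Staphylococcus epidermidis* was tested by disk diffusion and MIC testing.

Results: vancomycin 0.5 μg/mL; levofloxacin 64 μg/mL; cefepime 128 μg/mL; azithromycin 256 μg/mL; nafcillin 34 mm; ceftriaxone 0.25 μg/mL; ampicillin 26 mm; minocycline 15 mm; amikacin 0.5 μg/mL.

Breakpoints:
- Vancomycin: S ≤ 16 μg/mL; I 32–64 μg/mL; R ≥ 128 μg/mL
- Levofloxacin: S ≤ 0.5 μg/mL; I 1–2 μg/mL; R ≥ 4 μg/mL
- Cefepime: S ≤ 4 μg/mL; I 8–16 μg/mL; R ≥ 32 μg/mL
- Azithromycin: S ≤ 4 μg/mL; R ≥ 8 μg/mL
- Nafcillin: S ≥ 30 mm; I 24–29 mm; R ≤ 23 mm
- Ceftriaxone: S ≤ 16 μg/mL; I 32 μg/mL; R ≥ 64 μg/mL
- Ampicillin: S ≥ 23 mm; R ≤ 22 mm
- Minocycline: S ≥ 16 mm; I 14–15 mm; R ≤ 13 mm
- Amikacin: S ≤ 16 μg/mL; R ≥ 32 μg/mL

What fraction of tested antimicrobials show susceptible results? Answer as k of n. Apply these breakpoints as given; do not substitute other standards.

Vancomycin (0.5 μg/mL) ≤ 16 μg/mL → S
Levofloxacin: 64 μg/mL is ≥ 4 μg/mL → Resistant
Cefepime (128 μg/mL) ≥ 32 μg/mL → resistant
Azithromycin 256 μg/mL: ≥ 8 μg/mL → resistant
Nafcillin: 34 mm is ≥ 30 mm — S
Ceftriaxone (0.25 μg/mL) ≤ 16 μg/mL — susceptible
Ampicillin (26 mm) ≥ 23 mm → susceptible
Minocycline: 15 mm is in 14–15 mm → intermediate
Amikacin: 0.5 μg/mL is ≤ 16 μg/mL → S
Susceptible: 5/9

5 of 9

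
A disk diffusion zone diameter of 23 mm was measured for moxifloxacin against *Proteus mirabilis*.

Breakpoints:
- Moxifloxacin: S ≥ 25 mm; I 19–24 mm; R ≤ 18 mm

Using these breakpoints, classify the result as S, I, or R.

Moxifloxacin 23 mm: in 19–24 mm — intermediate

Intermediate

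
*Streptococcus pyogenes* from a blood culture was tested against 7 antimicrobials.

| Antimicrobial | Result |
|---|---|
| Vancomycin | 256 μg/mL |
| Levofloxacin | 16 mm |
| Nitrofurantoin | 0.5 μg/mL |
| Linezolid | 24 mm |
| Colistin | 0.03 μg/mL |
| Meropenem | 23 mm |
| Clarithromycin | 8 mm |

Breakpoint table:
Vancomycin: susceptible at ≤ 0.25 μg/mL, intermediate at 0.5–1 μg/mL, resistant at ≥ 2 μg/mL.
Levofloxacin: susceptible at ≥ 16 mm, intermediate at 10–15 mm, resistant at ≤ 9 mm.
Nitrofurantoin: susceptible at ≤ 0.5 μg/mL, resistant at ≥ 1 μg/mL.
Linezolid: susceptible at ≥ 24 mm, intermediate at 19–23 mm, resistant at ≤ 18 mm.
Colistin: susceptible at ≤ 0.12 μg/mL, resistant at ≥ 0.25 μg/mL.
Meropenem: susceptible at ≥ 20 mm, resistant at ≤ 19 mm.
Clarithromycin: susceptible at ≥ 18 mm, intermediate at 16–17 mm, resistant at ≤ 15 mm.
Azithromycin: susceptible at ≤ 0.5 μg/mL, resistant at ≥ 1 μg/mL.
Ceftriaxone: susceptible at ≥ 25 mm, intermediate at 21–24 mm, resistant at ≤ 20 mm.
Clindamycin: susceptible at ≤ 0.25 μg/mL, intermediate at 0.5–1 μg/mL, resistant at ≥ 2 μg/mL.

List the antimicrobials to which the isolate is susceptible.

levofloxacin, nitrofurantoin, linezolid, colistin, meropenem

Vancomycin (256 μg/mL) ≥ 2 μg/mL — R
Levofloxacin 16 mm: ≥ 16 mm — Susceptible
Nitrofurantoin (0.5 μg/mL) ≤ 0.5 μg/mL → susceptible
Linezolid: 24 mm is ≥ 24 mm — S
Colistin: 0.03 μg/mL is ≤ 0.12 μg/mL ⇒ Susceptible
Meropenem: 23 mm is ≥ 20 mm → Susceptible
Clarithromycin 8 mm: ≤ 15 mm ⇒ resistant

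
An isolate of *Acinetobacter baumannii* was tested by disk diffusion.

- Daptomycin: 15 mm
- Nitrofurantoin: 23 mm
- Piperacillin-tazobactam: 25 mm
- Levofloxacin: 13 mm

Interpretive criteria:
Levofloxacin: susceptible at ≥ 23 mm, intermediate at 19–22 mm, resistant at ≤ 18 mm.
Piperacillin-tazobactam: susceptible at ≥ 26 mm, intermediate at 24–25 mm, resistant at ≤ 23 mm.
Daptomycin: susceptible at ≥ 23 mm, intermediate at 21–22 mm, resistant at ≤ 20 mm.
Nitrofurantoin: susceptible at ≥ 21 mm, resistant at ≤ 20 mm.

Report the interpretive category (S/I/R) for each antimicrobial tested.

Daptomycin (15 mm) ≤ 20 mm → Resistant
Nitrofurantoin (23 mm) ≥ 21 mm → S
Piperacillin-tazobactam (25 mm) in 24–25 mm ⇒ Intermediate
Levofloxacin 13 mm: ≤ 18 mm — resistant

R, S, I, R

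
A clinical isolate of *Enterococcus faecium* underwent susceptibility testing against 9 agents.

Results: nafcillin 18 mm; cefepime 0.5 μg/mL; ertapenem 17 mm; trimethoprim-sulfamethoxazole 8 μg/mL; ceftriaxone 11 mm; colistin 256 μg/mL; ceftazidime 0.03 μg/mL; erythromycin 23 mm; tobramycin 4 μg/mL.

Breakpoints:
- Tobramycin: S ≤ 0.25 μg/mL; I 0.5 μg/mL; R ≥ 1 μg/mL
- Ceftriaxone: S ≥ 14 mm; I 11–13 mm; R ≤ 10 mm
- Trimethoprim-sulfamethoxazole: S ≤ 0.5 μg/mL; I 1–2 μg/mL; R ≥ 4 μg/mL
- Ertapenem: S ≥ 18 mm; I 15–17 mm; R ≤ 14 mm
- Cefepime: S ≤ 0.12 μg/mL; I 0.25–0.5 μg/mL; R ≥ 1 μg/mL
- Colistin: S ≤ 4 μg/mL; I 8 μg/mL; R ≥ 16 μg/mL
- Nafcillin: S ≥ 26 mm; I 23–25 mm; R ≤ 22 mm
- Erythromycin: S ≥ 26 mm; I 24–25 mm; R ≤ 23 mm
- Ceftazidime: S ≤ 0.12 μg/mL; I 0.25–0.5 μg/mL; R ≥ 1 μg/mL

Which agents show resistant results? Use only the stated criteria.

Nafcillin 18 mm: ≤ 22 mm ⇒ R
Cefepime: 0.5 μg/mL is in 0.25–0.5 μg/mL ⇒ I
Ertapenem: 17 mm is in 15–17 mm ⇒ intermediate
Trimethoprim-sulfamethoxazole: 8 μg/mL is ≥ 4 μg/mL — R
Ceftriaxone 11 mm: in 11–13 mm — intermediate
Colistin: 256 μg/mL is ≥ 16 μg/mL ⇒ R
Ceftazidime (0.03 μg/mL) ≤ 0.12 μg/mL ⇒ susceptible
Erythromycin 23 mm: ≤ 23 mm — R
Tobramycin (4 μg/mL) ≥ 1 μg/mL — resistant

nafcillin, trimethoprim-sulfamethoxazole, colistin, erythromycin, tobramycin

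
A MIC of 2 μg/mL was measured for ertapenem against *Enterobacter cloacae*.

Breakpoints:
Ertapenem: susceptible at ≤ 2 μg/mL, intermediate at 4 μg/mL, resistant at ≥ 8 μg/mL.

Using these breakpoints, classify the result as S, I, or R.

S

Ertapenem (2 μg/mL) ≤ 2 μg/mL — S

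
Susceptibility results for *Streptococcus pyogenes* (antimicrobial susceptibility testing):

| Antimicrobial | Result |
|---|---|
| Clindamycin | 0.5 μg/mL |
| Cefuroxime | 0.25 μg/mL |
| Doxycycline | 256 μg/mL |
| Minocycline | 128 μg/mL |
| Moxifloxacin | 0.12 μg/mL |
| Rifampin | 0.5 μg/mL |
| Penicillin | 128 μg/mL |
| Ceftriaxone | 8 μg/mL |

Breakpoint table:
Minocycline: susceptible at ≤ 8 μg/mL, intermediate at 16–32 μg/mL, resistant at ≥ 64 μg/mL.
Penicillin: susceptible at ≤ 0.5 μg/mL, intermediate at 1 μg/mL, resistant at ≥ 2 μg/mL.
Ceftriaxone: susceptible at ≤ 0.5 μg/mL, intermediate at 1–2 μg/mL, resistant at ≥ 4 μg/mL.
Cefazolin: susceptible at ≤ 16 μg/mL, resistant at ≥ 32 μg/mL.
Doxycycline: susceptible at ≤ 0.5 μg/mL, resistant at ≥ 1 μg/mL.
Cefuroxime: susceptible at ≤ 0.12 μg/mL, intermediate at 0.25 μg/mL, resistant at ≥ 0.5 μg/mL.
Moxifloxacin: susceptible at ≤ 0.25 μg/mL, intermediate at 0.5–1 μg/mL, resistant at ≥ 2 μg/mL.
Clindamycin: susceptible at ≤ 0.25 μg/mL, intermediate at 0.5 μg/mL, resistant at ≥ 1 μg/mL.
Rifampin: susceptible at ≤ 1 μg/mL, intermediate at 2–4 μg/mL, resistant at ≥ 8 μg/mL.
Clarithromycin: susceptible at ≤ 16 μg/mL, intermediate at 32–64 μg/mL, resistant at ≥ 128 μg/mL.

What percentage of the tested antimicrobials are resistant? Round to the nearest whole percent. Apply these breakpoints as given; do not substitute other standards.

Clindamycin: 0.5 μg/mL is = 0.5 μg/mL → intermediate
Cefuroxime 0.25 μg/mL: = 0.25 μg/mL — I
Doxycycline: 256 μg/mL is ≥ 1 μg/mL → resistant
Minocycline (128 μg/mL) ≥ 64 μg/mL → Resistant
Moxifloxacin (0.12 μg/mL) ≤ 0.25 μg/mL ⇒ S
Rifampin: 0.5 μg/mL is ≤ 1 μg/mL → S
Penicillin 128 μg/mL: ≥ 2 μg/mL ⇒ resistant
Ceftriaxone 8 μg/mL: ≥ 4 μg/mL — resistant
Resistant: 4/8

50%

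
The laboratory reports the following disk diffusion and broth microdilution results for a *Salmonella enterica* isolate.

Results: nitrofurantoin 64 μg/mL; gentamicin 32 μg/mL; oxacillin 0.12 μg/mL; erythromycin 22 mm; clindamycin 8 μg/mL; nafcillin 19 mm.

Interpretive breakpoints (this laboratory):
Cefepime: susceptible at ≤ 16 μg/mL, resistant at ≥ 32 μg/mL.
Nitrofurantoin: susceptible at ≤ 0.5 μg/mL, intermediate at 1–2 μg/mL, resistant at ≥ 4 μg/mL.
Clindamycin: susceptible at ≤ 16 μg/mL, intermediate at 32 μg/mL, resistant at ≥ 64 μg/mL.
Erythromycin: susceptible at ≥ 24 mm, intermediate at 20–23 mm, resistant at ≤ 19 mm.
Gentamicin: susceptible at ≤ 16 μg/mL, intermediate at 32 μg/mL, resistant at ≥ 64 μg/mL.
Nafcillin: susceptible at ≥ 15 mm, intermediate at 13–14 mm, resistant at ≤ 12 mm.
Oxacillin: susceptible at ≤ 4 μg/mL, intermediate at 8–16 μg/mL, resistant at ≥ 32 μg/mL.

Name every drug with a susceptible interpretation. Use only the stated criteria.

Nitrofurantoin 64 μg/mL: ≥ 4 μg/mL — R
Gentamicin: 32 μg/mL is = 32 μg/mL → Intermediate
Oxacillin: 0.12 μg/mL is ≤ 4 μg/mL → S
Erythromycin 22 mm: in 20–23 mm → intermediate
Clindamycin (8 μg/mL) ≤ 16 μg/mL ⇒ Susceptible
Nafcillin 19 mm: ≥ 15 mm — susceptible

oxacillin, clindamycin, nafcillin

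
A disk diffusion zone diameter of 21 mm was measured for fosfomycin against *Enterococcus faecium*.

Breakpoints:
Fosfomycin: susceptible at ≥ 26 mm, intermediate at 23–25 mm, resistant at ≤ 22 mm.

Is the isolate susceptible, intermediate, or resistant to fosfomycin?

Fosfomycin 21 mm: ≤ 22 mm → resistant

Resistant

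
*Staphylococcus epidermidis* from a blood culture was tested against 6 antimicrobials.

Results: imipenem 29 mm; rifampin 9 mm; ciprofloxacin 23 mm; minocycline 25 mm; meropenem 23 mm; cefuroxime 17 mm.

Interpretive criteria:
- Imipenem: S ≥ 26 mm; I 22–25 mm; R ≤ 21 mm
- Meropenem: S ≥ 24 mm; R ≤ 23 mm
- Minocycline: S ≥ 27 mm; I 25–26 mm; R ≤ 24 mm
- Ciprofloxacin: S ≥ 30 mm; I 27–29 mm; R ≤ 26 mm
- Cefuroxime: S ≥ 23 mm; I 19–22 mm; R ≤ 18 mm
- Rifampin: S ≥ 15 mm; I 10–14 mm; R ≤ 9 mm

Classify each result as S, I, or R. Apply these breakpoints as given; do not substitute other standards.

S, R, R, I, R, R

Imipenem 29 mm: ≥ 26 mm ⇒ Susceptible
Rifampin (9 mm) ≤ 9 mm → resistant
Ciprofloxacin: 23 mm is ≤ 26 mm — resistant
Minocycline 25 mm: in 25–26 mm → intermediate
Meropenem: 23 mm is ≤ 23 mm → resistant
Cefuroxime 17 mm: ≤ 18 mm ⇒ Resistant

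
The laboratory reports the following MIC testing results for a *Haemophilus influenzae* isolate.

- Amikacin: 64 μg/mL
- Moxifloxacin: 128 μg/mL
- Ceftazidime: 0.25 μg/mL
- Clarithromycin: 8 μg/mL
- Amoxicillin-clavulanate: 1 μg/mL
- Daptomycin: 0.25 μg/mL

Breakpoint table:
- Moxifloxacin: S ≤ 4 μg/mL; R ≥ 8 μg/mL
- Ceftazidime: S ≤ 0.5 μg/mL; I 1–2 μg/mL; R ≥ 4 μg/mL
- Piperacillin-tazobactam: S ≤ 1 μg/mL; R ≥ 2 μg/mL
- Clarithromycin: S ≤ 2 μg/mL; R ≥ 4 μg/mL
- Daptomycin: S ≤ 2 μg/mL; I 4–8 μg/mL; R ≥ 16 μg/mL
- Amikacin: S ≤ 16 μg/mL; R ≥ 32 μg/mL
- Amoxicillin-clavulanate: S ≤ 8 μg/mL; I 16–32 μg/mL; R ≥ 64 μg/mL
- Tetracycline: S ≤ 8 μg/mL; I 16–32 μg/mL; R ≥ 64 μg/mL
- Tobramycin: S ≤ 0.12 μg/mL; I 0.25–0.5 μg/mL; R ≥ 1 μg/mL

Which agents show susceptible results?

Amikacin 64 μg/mL: ≥ 32 μg/mL — R
Moxifloxacin (128 μg/mL) ≥ 8 μg/mL — R
Ceftazidime 0.25 μg/mL: ≤ 0.5 μg/mL → susceptible
Clarithromycin 8 μg/mL: ≥ 4 μg/mL ⇒ resistant
Amoxicillin-clavulanate (1 μg/mL) ≤ 8 μg/mL → Susceptible
Daptomycin 0.25 μg/mL: ≤ 2 μg/mL — S

ceftazidime, amoxicillin-clavulanate, daptomycin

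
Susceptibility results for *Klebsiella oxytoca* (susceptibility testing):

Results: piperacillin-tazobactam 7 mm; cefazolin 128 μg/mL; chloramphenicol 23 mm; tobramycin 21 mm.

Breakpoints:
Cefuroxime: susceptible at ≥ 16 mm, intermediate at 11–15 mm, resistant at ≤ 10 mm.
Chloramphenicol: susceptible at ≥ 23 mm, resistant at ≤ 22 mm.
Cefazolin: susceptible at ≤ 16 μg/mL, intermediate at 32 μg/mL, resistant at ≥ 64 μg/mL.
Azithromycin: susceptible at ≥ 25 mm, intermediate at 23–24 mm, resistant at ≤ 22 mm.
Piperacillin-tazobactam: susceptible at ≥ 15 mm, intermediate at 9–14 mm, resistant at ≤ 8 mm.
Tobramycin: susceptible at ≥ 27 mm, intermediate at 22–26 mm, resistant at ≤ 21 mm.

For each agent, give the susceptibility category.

Piperacillin-tazobactam (7 mm) ≤ 8 mm — resistant
Cefazolin (128 μg/mL) ≥ 64 μg/mL ⇒ R
Chloramphenicol (23 mm) ≥ 23 mm ⇒ Susceptible
Tobramycin 21 mm: ≤ 21 mm — Resistant

R, R, S, R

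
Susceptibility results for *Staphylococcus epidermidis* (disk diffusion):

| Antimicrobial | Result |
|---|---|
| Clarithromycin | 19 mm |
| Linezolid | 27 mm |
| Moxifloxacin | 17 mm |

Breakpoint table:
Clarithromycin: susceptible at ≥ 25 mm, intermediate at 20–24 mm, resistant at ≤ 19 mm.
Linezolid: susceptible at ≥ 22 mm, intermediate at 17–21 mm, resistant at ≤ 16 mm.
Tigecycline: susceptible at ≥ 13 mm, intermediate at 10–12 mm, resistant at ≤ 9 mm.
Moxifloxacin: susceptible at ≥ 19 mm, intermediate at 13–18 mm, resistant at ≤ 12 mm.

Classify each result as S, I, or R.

Clarithromycin (19 mm) ≤ 19 mm ⇒ R
Linezolid: 27 mm is ≥ 22 mm ⇒ S
Moxifloxacin 17 mm: in 13–18 mm — I

R, S, I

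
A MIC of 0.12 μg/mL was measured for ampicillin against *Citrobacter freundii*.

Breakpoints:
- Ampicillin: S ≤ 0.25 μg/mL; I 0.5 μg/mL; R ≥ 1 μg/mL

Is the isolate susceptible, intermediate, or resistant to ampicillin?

Ampicillin: 0.12 μg/mL is ≤ 0.25 μg/mL ⇒ S

S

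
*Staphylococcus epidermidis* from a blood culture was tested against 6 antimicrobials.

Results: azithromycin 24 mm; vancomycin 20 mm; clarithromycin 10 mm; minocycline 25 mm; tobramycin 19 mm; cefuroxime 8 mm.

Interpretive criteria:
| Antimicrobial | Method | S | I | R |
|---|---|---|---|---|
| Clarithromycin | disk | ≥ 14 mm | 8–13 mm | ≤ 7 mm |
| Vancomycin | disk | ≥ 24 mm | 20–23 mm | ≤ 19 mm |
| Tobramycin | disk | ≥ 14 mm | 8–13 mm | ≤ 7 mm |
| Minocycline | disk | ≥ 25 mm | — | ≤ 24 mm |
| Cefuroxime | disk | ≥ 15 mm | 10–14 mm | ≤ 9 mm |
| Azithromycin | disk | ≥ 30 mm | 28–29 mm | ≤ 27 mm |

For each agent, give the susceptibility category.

Azithromycin: 24 mm is ≤ 27 mm ⇒ resistant
Vancomycin: 20 mm is in 20–23 mm — Intermediate
Clarithromycin: 10 mm is in 8–13 mm ⇒ Intermediate
Minocycline 25 mm: ≥ 25 mm — susceptible
Tobramycin (19 mm) ≥ 14 mm → Susceptible
Cefuroxime 8 mm: ≤ 9 mm — R

R, I, I, S, S, R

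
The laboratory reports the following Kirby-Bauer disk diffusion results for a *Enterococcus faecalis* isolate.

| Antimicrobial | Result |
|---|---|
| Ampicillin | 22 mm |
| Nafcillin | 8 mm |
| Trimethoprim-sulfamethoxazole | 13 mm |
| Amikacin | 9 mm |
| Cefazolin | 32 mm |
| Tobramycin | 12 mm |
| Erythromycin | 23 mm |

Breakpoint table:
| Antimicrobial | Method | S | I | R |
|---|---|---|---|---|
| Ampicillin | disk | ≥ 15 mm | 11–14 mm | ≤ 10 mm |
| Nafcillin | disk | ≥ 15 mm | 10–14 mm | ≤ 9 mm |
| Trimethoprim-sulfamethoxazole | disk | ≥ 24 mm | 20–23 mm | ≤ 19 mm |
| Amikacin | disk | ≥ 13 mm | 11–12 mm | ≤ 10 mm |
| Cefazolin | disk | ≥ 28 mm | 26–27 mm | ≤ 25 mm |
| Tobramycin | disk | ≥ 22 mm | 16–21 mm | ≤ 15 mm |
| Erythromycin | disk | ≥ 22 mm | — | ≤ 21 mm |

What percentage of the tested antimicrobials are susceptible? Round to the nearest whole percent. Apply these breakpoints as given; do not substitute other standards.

Ampicillin: 22 mm is ≥ 15 mm — susceptible
Nafcillin 8 mm: ≤ 9 mm — resistant
Trimethoprim-sulfamethoxazole: 13 mm is ≤ 19 mm → resistant
Amikacin (9 mm) ≤ 10 mm ⇒ Resistant
Cefazolin 32 mm: ≥ 28 mm — Susceptible
Tobramycin (12 mm) ≤ 15 mm → R
Erythromycin: 23 mm is ≥ 22 mm — Susceptible
Susceptible: 3/7

43%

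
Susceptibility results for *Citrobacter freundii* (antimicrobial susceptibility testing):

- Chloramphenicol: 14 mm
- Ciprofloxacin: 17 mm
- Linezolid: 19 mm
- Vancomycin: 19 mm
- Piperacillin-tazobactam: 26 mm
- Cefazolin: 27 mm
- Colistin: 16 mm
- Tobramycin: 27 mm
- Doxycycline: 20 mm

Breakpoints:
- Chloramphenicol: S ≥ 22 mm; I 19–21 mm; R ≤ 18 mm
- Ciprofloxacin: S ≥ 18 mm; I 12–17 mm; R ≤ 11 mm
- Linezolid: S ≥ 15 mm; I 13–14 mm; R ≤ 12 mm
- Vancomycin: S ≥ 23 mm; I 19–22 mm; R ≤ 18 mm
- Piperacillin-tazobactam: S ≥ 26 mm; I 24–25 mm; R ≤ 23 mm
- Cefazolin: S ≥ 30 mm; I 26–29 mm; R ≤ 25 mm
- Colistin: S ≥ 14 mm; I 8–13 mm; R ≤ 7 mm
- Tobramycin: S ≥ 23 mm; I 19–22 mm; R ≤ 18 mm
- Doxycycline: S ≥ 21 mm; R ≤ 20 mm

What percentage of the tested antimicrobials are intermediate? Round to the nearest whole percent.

Chloramphenicol: 14 mm is ≤ 18 mm → resistant
Ciprofloxacin: 17 mm is in 12–17 mm → I
Linezolid (19 mm) ≥ 15 mm — susceptible
Vancomycin (19 mm) in 19–22 mm ⇒ intermediate
Piperacillin-tazobactam: 26 mm is ≥ 26 mm — S
Cefazolin (27 mm) in 26–29 mm ⇒ intermediate
Colistin 16 mm: ≥ 14 mm → Susceptible
Tobramycin (27 mm) ≥ 23 mm — S
Doxycycline (20 mm) ≤ 20 mm → resistant
Intermediate: 3/9

33%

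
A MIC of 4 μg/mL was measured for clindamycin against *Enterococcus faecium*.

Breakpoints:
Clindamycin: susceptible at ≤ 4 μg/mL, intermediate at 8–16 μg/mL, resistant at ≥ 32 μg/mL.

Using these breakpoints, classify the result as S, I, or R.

S

Clindamycin: 4 μg/mL is ≤ 4 μg/mL ⇒ Susceptible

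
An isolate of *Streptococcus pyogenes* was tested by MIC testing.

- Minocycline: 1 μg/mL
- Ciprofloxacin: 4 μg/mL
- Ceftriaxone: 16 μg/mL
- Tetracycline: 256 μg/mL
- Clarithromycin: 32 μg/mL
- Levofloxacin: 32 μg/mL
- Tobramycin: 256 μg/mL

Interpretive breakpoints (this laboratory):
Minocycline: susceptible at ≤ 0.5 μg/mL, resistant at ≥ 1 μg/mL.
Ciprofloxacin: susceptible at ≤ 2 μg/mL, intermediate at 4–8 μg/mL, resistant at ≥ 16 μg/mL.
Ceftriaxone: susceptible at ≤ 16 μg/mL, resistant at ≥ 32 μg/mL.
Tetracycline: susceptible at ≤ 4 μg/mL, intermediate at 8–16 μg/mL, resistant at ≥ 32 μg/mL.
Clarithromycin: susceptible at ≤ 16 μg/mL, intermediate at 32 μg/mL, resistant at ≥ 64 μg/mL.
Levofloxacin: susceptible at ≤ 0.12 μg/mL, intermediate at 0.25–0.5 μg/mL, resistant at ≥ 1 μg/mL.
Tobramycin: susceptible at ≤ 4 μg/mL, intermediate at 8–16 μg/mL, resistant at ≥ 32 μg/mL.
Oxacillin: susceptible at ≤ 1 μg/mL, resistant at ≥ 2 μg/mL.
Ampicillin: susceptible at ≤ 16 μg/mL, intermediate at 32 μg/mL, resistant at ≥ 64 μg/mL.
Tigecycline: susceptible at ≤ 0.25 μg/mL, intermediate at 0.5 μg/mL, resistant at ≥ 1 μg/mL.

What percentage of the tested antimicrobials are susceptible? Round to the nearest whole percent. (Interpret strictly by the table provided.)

Minocycline (1 μg/mL) ≥ 1 μg/mL → Resistant
Ciprofloxacin (4 μg/mL) in 4–8 μg/mL → intermediate
Ceftriaxone 16 μg/mL: ≤ 16 μg/mL → Susceptible
Tetracycline (256 μg/mL) ≥ 32 μg/mL — R
Clarithromycin (32 μg/mL) = 32 μg/mL ⇒ intermediate
Levofloxacin 32 μg/mL: ≥ 1 μg/mL — R
Tobramycin: 256 μg/mL is ≥ 32 μg/mL ⇒ Resistant
Susceptible: 1/7

14%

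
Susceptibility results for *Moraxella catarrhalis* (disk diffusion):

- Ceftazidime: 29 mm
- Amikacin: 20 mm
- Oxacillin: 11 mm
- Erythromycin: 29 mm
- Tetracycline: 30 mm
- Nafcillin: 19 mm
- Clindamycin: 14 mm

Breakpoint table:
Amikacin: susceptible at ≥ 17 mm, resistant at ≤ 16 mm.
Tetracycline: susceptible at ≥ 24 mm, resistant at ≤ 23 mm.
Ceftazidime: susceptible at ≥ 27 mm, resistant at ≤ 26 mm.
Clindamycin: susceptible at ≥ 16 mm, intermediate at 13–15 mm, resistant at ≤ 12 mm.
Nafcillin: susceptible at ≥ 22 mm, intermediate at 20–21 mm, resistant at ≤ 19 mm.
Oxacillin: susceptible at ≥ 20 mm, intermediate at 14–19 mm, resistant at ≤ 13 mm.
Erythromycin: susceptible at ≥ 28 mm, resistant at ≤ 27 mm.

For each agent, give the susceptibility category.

Ceftazidime 29 mm: ≥ 27 mm → susceptible
Amikacin: 20 mm is ≥ 17 mm → S
Oxacillin 11 mm: ≤ 13 mm → Resistant
Erythromycin 29 mm: ≥ 28 mm → susceptible
Tetracycline 30 mm: ≥ 24 mm ⇒ Susceptible
Nafcillin 19 mm: ≤ 19 mm ⇒ R
Clindamycin 14 mm: in 13–15 mm — Intermediate

S, S, R, S, S, R, I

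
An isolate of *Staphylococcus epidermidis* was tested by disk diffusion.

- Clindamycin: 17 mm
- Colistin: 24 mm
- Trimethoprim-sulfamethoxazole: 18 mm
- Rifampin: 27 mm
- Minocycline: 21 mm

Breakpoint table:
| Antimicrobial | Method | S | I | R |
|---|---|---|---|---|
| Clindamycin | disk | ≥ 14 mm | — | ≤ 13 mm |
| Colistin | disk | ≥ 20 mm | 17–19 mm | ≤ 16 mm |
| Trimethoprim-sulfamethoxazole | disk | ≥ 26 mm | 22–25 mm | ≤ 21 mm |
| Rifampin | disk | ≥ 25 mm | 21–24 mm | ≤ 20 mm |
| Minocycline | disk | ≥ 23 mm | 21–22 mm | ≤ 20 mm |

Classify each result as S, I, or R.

S, S, R, S, I

Clindamycin: 17 mm is ≥ 14 mm ⇒ susceptible
Colistin: 24 mm is ≥ 20 mm — susceptible
Trimethoprim-sulfamethoxazole (18 mm) ≤ 21 mm → resistant
Rifampin (27 mm) ≥ 25 mm ⇒ susceptible
Minocycline (21 mm) in 21–22 mm ⇒ I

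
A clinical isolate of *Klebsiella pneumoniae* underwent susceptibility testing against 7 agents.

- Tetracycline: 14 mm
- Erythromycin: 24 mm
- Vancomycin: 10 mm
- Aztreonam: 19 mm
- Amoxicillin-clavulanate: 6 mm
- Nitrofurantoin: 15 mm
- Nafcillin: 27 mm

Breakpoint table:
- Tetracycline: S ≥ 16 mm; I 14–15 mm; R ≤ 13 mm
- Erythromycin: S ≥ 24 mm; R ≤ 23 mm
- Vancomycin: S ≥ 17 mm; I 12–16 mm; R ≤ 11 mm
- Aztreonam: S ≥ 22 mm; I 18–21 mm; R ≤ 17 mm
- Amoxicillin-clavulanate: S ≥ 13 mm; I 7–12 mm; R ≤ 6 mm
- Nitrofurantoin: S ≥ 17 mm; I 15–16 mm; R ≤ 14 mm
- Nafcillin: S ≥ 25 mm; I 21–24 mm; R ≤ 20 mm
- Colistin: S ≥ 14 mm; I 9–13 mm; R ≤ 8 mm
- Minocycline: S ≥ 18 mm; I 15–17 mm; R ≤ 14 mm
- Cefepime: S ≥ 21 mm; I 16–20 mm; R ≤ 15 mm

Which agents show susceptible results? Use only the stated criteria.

erythromycin, nafcillin

Tetracycline: 14 mm is in 14–15 mm → I
Erythromycin 24 mm: ≥ 24 mm ⇒ Susceptible
Vancomycin 10 mm: ≤ 11 mm → resistant
Aztreonam: 19 mm is in 18–21 mm → Intermediate
Amoxicillin-clavulanate: 6 mm is ≤ 6 mm → Resistant
Nitrofurantoin 15 mm: in 15–16 mm — Intermediate
Nafcillin: 27 mm is ≥ 25 mm ⇒ S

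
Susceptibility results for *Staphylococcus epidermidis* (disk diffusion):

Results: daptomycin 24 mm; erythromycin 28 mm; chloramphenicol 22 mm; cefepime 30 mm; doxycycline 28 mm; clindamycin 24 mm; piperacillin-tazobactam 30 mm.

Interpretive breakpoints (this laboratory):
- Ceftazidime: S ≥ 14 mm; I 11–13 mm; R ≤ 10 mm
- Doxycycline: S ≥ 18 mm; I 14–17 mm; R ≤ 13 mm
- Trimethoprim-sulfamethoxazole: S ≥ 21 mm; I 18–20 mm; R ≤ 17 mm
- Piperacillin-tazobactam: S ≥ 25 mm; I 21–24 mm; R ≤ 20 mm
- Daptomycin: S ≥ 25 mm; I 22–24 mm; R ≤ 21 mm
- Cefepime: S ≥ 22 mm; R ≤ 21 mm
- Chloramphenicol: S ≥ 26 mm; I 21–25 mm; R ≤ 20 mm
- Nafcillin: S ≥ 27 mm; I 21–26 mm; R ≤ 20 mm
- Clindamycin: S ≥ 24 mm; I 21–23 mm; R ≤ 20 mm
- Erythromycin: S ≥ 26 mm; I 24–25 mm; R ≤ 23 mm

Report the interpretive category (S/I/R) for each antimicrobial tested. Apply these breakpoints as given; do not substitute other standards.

Daptomycin (24 mm) in 22–24 mm — I
Erythromycin: 28 mm is ≥ 26 mm → susceptible
Chloramphenicol 22 mm: in 21–25 mm → intermediate
Cefepime: 30 mm is ≥ 22 mm → susceptible
Doxycycline: 28 mm is ≥ 18 mm — susceptible
Clindamycin 24 mm: ≥ 24 mm — susceptible
Piperacillin-tazobactam 30 mm: ≥ 25 mm — Susceptible

I, S, I, S, S, S, S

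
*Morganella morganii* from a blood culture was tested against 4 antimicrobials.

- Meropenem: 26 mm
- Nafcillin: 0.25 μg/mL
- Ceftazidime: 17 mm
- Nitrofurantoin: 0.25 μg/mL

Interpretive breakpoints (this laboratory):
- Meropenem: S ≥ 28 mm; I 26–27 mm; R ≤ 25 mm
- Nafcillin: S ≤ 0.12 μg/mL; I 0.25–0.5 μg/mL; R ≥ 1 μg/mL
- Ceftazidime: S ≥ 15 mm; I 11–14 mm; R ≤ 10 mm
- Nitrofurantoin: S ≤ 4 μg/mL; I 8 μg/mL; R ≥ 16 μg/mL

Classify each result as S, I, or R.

I, I, S, S

Meropenem: 26 mm is in 26–27 mm ⇒ intermediate
Nafcillin 0.25 μg/mL: in 0.25–0.5 μg/mL — intermediate
Ceftazidime 17 mm: ≥ 15 mm — S
Nitrofurantoin: 0.25 μg/mL is ≤ 4 μg/mL → Susceptible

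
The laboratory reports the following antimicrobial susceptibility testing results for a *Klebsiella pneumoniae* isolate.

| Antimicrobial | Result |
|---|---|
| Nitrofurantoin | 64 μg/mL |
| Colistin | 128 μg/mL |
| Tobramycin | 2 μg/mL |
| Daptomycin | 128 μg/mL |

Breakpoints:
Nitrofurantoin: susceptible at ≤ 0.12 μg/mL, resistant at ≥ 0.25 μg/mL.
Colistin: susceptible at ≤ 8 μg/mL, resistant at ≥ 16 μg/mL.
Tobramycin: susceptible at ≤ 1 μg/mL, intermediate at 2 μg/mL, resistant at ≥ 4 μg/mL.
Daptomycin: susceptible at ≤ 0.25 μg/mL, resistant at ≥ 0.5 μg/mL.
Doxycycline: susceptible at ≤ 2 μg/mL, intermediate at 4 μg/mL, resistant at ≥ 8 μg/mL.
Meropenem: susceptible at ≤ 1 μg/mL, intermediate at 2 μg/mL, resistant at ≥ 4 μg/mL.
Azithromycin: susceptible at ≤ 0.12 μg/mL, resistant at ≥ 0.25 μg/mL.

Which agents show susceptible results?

none

Nitrofurantoin (64 μg/mL) ≥ 0.25 μg/mL → Resistant
Colistin (128 μg/mL) ≥ 16 μg/mL → Resistant
Tobramycin 2 μg/mL: = 2 μg/mL ⇒ intermediate
Daptomycin: 128 μg/mL is ≥ 0.5 μg/mL ⇒ Resistant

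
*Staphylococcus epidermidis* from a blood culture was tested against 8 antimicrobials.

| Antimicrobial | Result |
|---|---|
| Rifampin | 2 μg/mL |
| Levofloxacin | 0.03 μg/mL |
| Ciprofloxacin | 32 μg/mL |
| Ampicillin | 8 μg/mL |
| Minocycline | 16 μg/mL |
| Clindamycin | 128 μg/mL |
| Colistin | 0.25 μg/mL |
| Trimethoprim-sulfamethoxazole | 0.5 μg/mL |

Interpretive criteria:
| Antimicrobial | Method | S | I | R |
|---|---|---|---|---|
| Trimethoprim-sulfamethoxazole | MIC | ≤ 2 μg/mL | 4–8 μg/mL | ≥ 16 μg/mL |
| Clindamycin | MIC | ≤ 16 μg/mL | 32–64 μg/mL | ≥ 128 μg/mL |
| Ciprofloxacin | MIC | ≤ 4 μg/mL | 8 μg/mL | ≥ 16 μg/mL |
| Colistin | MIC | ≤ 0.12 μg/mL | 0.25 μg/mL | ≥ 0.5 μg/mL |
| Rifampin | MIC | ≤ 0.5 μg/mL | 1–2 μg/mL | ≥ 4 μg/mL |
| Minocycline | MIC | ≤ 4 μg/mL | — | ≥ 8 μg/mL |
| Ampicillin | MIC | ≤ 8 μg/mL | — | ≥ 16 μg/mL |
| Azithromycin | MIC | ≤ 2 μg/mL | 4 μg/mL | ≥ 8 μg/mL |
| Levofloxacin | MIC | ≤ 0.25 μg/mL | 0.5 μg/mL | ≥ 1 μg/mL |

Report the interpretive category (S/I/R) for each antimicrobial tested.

I, S, R, S, R, R, I, S

Rifampin: 2 μg/mL is in 1–2 μg/mL ⇒ Intermediate
Levofloxacin (0.03 μg/mL) ≤ 0.25 μg/mL → S
Ciprofloxacin: 32 μg/mL is ≥ 16 μg/mL ⇒ Resistant
Ampicillin 8 μg/mL: ≤ 8 μg/mL — Susceptible
Minocycline: 16 μg/mL is ≥ 8 μg/mL — R
Clindamycin 128 μg/mL: ≥ 128 μg/mL ⇒ resistant
Colistin 0.25 μg/mL: = 0.25 μg/mL — intermediate
Trimethoprim-sulfamethoxazole 0.5 μg/mL: ≤ 2 μg/mL — susceptible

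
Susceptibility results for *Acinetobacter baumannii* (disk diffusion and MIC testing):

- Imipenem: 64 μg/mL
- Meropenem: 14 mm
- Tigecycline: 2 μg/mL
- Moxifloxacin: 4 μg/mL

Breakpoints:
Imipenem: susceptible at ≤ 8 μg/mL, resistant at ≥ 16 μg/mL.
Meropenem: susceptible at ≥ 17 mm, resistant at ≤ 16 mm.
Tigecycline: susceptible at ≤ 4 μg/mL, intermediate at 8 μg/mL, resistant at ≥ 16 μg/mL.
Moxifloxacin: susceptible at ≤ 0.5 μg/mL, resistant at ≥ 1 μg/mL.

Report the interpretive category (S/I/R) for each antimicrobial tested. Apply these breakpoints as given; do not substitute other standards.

Imipenem: 64 μg/mL is ≥ 16 μg/mL → resistant
Meropenem 14 mm: ≤ 16 mm ⇒ Resistant
Tigecycline (2 μg/mL) ≤ 4 μg/mL — S
Moxifloxacin 4 μg/mL: ≥ 1 μg/mL — Resistant

R, R, S, R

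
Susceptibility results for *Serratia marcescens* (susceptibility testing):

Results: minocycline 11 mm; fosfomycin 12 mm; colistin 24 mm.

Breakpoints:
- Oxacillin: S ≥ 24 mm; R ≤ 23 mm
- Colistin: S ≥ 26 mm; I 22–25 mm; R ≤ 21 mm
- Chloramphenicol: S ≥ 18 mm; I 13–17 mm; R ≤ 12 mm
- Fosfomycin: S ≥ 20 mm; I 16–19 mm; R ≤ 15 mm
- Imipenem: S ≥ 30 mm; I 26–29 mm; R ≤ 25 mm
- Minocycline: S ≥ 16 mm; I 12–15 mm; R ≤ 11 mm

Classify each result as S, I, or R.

R, R, I

Minocycline 11 mm: ≤ 11 mm ⇒ R
Fosfomycin: 12 mm is ≤ 15 mm — Resistant
Colistin 24 mm: in 22–25 mm — I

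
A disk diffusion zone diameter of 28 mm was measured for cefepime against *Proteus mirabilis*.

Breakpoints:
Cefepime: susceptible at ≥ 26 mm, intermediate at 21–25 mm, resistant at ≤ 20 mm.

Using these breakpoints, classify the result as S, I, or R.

Cefepime: 28 mm is ≥ 26 mm — S

S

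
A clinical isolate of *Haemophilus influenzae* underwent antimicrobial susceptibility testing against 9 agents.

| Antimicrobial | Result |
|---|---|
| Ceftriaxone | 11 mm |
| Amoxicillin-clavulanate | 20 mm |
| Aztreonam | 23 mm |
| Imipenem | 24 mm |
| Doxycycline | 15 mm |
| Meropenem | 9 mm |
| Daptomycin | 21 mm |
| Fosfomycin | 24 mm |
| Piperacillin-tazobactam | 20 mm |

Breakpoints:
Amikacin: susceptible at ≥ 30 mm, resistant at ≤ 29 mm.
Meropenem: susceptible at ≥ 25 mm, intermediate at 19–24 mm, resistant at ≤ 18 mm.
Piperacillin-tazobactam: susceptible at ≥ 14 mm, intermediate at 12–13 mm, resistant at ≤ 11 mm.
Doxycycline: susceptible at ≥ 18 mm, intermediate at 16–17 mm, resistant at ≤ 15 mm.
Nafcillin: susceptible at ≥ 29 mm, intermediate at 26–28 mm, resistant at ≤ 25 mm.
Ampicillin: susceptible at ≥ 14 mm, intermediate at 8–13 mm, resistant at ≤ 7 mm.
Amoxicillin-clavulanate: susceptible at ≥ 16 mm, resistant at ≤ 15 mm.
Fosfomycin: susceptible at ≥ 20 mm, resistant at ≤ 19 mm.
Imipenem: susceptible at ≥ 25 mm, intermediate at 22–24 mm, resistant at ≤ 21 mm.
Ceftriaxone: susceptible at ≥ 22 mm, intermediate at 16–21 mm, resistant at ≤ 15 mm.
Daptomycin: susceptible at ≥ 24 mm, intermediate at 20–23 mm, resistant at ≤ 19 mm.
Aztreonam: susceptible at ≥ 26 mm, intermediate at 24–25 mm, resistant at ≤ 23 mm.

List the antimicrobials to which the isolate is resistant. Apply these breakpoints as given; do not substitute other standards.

Ceftriaxone 11 mm: ≤ 15 mm → resistant
Amoxicillin-clavulanate: 20 mm is ≥ 16 mm — S
Aztreonam: 23 mm is ≤ 23 mm — resistant
Imipenem (24 mm) in 22–24 mm ⇒ I
Doxycycline 15 mm: ≤ 15 mm ⇒ resistant
Meropenem 9 mm: ≤ 18 mm → Resistant
Daptomycin 21 mm: in 20–23 mm → Intermediate
Fosfomycin: 24 mm is ≥ 20 mm → susceptible
Piperacillin-tazobactam 20 mm: ≥ 14 mm → S

ceftriaxone, aztreonam, doxycycline, meropenem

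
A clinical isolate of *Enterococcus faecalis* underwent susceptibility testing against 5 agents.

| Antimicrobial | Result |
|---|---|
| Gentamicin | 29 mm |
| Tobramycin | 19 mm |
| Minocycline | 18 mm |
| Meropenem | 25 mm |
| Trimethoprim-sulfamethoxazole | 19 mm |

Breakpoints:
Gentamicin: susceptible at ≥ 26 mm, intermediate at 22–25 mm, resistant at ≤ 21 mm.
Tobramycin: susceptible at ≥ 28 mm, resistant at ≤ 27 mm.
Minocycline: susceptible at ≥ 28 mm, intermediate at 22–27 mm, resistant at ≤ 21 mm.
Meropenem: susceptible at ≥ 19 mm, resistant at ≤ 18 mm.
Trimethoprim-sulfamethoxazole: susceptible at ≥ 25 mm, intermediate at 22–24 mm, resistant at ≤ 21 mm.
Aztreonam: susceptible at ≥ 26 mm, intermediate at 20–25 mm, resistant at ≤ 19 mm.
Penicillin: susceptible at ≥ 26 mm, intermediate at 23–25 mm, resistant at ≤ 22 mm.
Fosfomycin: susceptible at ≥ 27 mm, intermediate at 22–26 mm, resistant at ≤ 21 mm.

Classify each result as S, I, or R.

S, R, R, S, R

Gentamicin: 29 mm is ≥ 26 mm — Susceptible
Tobramycin (19 mm) ≤ 27 mm — R
Minocycline (18 mm) ≤ 21 mm → resistant
Meropenem (25 mm) ≥ 19 mm — susceptible
Trimethoprim-sulfamethoxazole 19 mm: ≤ 21 mm — Resistant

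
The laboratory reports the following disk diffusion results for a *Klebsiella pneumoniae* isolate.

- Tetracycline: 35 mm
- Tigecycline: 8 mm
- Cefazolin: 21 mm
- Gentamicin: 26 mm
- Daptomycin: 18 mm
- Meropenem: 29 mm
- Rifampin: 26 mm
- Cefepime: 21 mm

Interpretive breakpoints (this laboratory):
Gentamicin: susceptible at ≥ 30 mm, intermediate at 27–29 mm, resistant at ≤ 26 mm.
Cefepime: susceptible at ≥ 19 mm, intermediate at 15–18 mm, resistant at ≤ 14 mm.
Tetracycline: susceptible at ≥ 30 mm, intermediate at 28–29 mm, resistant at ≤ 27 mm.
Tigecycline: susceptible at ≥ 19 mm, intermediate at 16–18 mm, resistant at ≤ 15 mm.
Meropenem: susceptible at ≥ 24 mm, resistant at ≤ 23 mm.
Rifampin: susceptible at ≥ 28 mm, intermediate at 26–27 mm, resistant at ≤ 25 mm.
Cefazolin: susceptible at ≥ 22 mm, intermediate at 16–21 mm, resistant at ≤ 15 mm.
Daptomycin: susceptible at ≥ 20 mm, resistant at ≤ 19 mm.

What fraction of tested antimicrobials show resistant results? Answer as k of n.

3 of 8

Tetracycline: 35 mm is ≥ 30 mm — susceptible
Tigecycline 8 mm: ≤ 15 mm ⇒ Resistant
Cefazolin: 21 mm is in 16–21 mm — I
Gentamicin: 26 mm is ≤ 26 mm ⇒ resistant
Daptomycin: 18 mm is ≤ 19 mm ⇒ Resistant
Meropenem: 29 mm is ≥ 24 mm — Susceptible
Rifampin: 26 mm is in 26–27 mm — Intermediate
Cefepime: 21 mm is ≥ 19 mm → S
Resistant: 3/8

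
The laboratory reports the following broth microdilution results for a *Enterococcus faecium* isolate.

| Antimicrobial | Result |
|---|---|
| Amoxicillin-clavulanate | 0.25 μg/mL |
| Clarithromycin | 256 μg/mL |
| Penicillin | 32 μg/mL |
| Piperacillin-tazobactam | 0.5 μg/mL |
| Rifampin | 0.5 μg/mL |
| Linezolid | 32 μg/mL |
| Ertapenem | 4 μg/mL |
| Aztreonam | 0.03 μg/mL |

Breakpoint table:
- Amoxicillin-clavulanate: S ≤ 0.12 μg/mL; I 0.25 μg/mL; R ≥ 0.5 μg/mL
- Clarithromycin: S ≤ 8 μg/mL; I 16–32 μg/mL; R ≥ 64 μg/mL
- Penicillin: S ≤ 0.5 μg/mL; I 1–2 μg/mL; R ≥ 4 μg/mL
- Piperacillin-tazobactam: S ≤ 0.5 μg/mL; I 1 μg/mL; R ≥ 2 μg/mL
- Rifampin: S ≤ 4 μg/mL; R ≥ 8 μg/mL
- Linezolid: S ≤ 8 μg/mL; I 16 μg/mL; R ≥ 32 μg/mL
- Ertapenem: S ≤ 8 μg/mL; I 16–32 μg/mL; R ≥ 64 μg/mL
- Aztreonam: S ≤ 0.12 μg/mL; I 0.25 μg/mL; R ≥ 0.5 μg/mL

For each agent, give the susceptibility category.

I, R, R, S, S, R, S, S

Amoxicillin-clavulanate: 0.25 μg/mL is = 0.25 μg/mL — Intermediate
Clarithromycin 256 μg/mL: ≥ 64 μg/mL ⇒ resistant
Penicillin: 32 μg/mL is ≥ 4 μg/mL — Resistant
Piperacillin-tazobactam 0.5 μg/mL: ≤ 0.5 μg/mL → Susceptible
Rifampin (0.5 μg/mL) ≤ 4 μg/mL — Susceptible
Linezolid 32 μg/mL: ≥ 32 μg/mL → resistant
Ertapenem 4 μg/mL: ≤ 8 μg/mL ⇒ S
Aztreonam (0.03 μg/mL) ≤ 0.12 μg/mL ⇒ Susceptible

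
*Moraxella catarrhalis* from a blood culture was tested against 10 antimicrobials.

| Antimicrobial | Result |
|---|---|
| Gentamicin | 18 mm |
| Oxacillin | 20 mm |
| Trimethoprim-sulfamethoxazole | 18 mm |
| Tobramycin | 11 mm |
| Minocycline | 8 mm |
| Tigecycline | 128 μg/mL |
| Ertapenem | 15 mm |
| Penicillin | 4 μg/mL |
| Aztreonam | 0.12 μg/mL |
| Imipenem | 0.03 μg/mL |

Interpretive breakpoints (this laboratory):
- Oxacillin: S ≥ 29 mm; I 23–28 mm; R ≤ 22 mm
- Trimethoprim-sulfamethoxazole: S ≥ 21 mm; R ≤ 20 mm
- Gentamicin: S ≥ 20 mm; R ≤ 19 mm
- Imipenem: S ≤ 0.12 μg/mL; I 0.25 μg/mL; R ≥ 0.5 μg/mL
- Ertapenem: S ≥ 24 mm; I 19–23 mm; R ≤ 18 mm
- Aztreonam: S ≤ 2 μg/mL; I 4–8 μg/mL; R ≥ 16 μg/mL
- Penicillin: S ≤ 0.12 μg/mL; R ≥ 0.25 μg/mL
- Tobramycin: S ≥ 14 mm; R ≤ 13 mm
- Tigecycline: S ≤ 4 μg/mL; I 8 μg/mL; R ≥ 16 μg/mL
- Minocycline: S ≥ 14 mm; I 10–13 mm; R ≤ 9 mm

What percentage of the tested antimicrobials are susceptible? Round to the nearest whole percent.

20%

Gentamicin: 18 mm is ≤ 19 mm — R
Oxacillin 20 mm: ≤ 22 mm — resistant
Trimethoprim-sulfamethoxazole 18 mm: ≤ 20 mm → R
Tobramycin: 11 mm is ≤ 13 mm — Resistant
Minocycline (8 mm) ≤ 9 mm — resistant
Tigecycline 128 μg/mL: ≥ 16 μg/mL ⇒ R
Ertapenem 15 mm: ≤ 18 mm — resistant
Penicillin 4 μg/mL: ≥ 0.25 μg/mL — R
Aztreonam: 0.12 μg/mL is ≤ 2 μg/mL — Susceptible
Imipenem 0.03 μg/mL: ≤ 0.12 μg/mL — S
Susceptible: 2/10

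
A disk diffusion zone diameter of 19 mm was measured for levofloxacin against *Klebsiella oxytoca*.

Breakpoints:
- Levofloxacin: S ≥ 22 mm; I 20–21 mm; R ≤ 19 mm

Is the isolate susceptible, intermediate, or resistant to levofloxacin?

Levofloxacin: 19 mm is ≤ 19 mm — resistant

Resistant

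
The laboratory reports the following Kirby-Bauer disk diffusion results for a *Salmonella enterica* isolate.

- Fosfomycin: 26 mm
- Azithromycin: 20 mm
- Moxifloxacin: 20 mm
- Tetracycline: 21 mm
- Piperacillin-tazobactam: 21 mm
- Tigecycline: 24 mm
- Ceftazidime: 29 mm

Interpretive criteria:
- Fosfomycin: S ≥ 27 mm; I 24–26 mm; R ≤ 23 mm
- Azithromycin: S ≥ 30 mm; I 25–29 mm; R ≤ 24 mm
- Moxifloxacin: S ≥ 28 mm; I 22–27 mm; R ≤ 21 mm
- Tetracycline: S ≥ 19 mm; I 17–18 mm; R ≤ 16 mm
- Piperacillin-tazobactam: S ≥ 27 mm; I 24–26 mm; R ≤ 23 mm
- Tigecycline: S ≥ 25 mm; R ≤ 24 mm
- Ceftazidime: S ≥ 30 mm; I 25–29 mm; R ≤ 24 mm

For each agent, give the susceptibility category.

I, R, R, S, R, R, I

Fosfomycin (26 mm) in 24–26 mm → intermediate
Azithromycin 20 mm: ≤ 24 mm — Resistant
Moxifloxacin: 20 mm is ≤ 21 mm — R
Tetracycline 21 mm: ≥ 19 mm ⇒ Susceptible
Piperacillin-tazobactam 21 mm: ≤ 23 mm → R
Tigecycline (24 mm) ≤ 24 mm → Resistant
Ceftazidime: 29 mm is in 25–29 mm — Intermediate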